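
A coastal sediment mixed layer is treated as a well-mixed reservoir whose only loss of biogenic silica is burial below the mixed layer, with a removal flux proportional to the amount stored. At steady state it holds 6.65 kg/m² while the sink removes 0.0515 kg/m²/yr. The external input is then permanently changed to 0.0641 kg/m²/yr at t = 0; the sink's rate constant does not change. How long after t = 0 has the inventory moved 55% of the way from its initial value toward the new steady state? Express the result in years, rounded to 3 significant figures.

τ = M₀/F₀ = 6.65/0.0515 = 129.1 yr.
The remaining gap fraction is e^(−t/τ); 55% covered ⇒ e^(−t/τ) = 0.450.
t = −τ ln(0.450) = 129.1 × 0.7985 = 103.1 yr.

103 yr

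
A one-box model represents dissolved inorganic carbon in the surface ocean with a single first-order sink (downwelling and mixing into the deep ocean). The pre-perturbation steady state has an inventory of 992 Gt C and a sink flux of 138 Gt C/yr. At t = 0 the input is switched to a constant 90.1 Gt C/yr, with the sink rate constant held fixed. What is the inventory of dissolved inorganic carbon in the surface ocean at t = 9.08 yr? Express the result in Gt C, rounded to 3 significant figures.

745 Gt C

Residence time τ = M₀/F₀ = 7.188 yr. The eventual steady state is M_∞ = M₀·(F₁/F₀) = 992 × 90.1/138 = 647.68 Gt C.
The anomaly ΔM(t) = M(t) − M_∞ decays as ΔM₀·e^(−t/τ) with ΔM₀ = 992 − 647.68 = 344.3 Gt C.
At t = 9.08 yr, e^(−t/τ) = e^(−1.263) = 0.2828, so ΔM = 97.36 Gt C and M = 647.68 + 97.36 = 745.04 Gt C.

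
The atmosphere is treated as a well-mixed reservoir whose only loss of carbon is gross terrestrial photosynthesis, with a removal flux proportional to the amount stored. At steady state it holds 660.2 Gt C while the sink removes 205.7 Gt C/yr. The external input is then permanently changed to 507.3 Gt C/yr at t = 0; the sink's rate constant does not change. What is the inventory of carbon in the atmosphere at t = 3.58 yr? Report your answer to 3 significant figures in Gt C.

The sink rate constant is k = F₀/M₀ = 205.7/660.2 = 0.3116 yr⁻¹.
Solving dM/dt = F₁ − kM with M(0) = M₀ gives M(t) = F₁/k + (M₀ − F₁/k)·e^(−kt).
F₁/k = 507.3/0.3116 = 1628.2 Gt C; kt = 0.3116 × 3.58 = 1.115, e^(−kt) = 0.3278.
M(3.58) = 1628.2 + (660.2 − 1628.2) × 0.3278 = 1628.2 − 317.3 = 1310.9 Gt C.

1310 Gt C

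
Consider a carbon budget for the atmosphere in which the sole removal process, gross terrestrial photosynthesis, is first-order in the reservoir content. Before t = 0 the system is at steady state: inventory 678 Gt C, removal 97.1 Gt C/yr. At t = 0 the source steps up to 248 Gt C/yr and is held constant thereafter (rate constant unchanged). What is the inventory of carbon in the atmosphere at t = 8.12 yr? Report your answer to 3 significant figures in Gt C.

τ = M₀/F₀ = 678/97.1 = 6.982 yr; rate constant k = 1/τ.
New steady state M_∞ = F₁/k = F₁·τ = 248 × 6.982 = 1731.7 Gt C.
M(t) = M_∞ + (M₀ − M_∞)·e^(−t/τ); t/τ = 8.12/6.982 = 1.163, so e^(−t/τ) = 0.3126.
M(t) = 1731.7 − 1054 × 0.3126 = 1402.3 Gt C.

1400 Gt C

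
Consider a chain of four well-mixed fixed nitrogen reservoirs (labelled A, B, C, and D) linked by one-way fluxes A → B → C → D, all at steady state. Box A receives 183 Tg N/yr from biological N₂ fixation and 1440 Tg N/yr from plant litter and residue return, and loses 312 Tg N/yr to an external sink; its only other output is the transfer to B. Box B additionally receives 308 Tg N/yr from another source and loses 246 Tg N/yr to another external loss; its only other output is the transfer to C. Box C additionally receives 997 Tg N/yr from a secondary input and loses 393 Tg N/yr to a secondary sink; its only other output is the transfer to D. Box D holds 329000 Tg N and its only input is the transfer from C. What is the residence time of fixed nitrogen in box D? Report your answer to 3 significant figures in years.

166 yr

Box A: F(A→B) = (183 + 1440) − 312 = 1311.0 Tg N/yr.
Box B: F(B→C) = (1311.0 + 308) − 246 = 1373.0 Tg N/yr.
Box C: F(C→D) = (1373.0 + 997) − 393 = 1977.0 Tg N/yr.
Box D throughput = its input = 1977.0 Tg N/yr; τ = 329000 / 1977.0 = 166.4 yr.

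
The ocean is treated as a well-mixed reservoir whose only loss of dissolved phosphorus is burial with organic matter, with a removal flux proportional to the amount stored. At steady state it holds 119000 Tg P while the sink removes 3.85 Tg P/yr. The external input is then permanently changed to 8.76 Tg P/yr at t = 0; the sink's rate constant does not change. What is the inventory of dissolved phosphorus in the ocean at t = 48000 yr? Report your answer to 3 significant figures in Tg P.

239000 Tg P

Residence time τ = M₀/F₀ = 30910 yr. The eventual steady state is M_∞ = M₀·(F₁/F₀) = 119000 × 8.76/3.85 = 270760 Tg P.
The anomaly ΔM(t) = M(t) − M_∞ decays as ΔM₀·e^(−t/τ) with ΔM₀ = 119000 − 270760 = −151800 Tg P.
At t = 48000 yr, e^(−t/τ) = e^(−1.553) = 0.2116, so ΔM = −32120 Tg P and M = 270760 − 32120 = 238650 Tg P.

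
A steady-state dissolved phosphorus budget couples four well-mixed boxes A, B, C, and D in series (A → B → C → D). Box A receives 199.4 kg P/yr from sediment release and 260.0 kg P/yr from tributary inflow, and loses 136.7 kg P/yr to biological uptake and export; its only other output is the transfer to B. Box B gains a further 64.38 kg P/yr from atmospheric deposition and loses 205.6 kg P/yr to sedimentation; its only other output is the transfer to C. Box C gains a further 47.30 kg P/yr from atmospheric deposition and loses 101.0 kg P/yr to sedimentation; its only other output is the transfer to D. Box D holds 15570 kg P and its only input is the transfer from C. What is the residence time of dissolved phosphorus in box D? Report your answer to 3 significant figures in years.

122 yr

Box A: F(A→B) = (199.4 + 260.0) − 136.7 = 322.70 kg P/yr.
Box B: F(B→C) = (322.70 + 64.38) − 205.6 = 181.48 kg P/yr.
Box C: F(C→D) = (181.48 + 47.30) − 101.0 = 127.78 kg P/yr.
Box D throughput = its input = 127.78 kg P/yr; τ = 15570 / 127.78 = 121.9 yr.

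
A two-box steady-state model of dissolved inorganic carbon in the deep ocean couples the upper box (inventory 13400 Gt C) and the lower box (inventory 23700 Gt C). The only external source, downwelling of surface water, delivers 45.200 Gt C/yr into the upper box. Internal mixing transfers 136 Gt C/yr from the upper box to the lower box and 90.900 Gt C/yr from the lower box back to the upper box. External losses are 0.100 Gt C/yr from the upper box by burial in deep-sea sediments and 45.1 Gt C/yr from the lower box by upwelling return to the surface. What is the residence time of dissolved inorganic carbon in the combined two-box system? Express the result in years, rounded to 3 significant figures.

Residence time in the combined system uses the total inventory and the total *external* removal — internal exchanges between the two boxes cancel.
M_total = 13400 + 23700 = 37100 Gt C.
ΣF_external_out = 0.100 + 45.1 = 45.200 Gt C/yr.
τ = M_total / ΣF_ext = 37100 / 45.200 = 820.8 yr.

821 yr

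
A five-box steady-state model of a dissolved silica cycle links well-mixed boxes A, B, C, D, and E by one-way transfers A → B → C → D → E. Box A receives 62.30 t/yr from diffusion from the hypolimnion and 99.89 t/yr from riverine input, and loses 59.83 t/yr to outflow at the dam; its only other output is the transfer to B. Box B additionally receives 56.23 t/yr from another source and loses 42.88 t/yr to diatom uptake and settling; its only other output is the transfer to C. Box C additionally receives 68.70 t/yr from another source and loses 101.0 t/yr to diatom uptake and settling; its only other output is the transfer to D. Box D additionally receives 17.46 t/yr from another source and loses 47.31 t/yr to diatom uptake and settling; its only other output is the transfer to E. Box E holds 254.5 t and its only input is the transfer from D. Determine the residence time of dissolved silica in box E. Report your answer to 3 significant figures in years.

4.75 yr

Box A: F(A→B) = (62.30 + 99.89) − 59.83 = 102.36 t/yr.
Box B: F(B→C) = (102.36 + 56.23) − 42.88 = 115.71 t/yr.
Box C: F(C→D) = (115.71 + 68.70) − 101.0 = 83.410 t/yr.
Box D: F(D→E) = (83.410 + 17.46) − 47.31 = 53.560 t/yr.
Box E throughput = its input = 53.560 t/yr; τ = 254.5 / 53.560 = 4.752 yr.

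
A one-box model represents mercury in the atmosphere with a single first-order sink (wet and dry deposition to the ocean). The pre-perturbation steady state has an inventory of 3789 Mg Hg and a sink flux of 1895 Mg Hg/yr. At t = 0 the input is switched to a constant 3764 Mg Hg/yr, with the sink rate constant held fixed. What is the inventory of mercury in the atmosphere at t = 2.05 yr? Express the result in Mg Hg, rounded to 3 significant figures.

Residence time τ = M₀/F₀ = 1.999 yr. The eventual steady state is M_∞ = M₀·(F₁/F₀) = 3789 × 3764/1895 = 7526.0 Mg Hg.
The anomaly ΔM(t) = M(t) − M_∞ decays as ΔM₀·e^(−t/τ) with ΔM₀ = 3789 − 7526.0 = −3737 Mg Hg.
At t = 2.05 yr, e^(−t/τ) = e^(−1.025) = 0.3587, so ΔM = −1340 Mg Hg and M = 7526.0 − 1340 = 6185.5 Mg Hg.

6190 Mg Hg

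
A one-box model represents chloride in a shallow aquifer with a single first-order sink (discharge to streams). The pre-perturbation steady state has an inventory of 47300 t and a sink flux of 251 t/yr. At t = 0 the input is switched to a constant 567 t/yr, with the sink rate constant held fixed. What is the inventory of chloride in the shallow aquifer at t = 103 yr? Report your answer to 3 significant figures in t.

τ = M₀/F₀ = 47300/251 = 188.4 yr; rate constant k = 1/τ.
New steady state M_∞ = F₁/k = F₁·τ = 567 × 188.4 = 106850 t.
M(t) = M_∞ + (M₀ − M_∞)·e^(−t/τ); t/τ = 103/188.4 = 0.5466, so e^(−t/τ) = 0.5789.
M(t) = 106850 − 59550 × 0.5789 = 72374 t.

72400 t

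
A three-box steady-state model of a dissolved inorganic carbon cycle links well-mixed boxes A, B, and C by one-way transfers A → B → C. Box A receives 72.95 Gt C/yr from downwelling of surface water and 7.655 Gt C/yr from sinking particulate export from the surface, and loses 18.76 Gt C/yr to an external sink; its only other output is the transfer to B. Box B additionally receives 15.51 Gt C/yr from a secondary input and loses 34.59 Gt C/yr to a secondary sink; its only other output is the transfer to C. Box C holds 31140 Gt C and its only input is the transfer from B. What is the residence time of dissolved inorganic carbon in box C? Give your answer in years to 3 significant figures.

728 yr

Box A: F(A→B) = (72.95 + 7.655) − 18.76 = 61.845 Gt C/yr.
Box B: F(B→C) = (61.845 + 15.51) − 34.59 = 42.765 Gt C/yr.
Box C throughput = its input = 42.765 Gt C/yr; τ = 31140 / 42.765 = 728.2 yr.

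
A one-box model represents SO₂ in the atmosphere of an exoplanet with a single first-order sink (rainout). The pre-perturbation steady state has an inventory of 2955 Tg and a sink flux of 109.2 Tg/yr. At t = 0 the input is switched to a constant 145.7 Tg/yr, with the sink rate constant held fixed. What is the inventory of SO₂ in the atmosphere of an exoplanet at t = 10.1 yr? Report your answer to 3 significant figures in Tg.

τ = M₀/F₀ = 2955/109.2 = 27.06 yr; rate constant k = 1/τ.
New steady state M_∞ = F₁/k = F₁·τ = 145.7 × 27.06 = 3942.7 Tg.
M(t) = M_∞ + (M₀ − M_∞)·e^(−t/τ); t/τ = 10.1/27.06 = 0.3732, so e^(−t/τ) = 0.6885.
M(t) = 3942.7 − 987.7 × 0.6885 = 3262.7 Tg.

3260 Tg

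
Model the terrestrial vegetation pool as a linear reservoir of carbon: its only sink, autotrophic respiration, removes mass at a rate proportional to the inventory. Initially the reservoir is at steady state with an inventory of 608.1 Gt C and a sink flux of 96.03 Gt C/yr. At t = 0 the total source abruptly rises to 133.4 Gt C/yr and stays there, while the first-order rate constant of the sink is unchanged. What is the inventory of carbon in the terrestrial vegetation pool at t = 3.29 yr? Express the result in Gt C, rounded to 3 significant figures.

The sink rate constant is k = F₀/M₀ = 96.03/608.1 = 0.1579 yr⁻¹.
Solving dM/dt = F₁ − kM with M(0) = M₀ gives M(t) = F₁/k + (M₀ − F₁/k)·e^(−kt).
F₁/k = 133.4/0.1579 = 844.74 Gt C; kt = 0.1579 × 3.29 = 0.5196, e^(−kt) = 0.5948.
M(3.29) = 844.74 + (608.1 − 844.74) × 0.5948 = 844.74 − 140.8 = 703.99 Gt C.

704 Gt C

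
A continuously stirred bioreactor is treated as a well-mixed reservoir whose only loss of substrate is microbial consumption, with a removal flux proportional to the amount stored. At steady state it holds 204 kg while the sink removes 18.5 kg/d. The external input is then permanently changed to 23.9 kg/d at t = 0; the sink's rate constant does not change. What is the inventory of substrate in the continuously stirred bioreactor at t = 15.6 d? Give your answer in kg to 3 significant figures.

249 kg

Residence time τ = M₀/F₀ = 11.03 d. The eventual steady state is M_∞ = M₀·(F₁/F₀) = 204 × 23.9/18.5 = 263.55 kg.
The anomaly ΔM(t) = M(t) − M_∞ decays as ΔM₀·e^(−t/τ) with ΔM₀ = 204 − 263.55 = −59.55 kg.
At t = 15.6 d, e^(−t/τ) = e^(−1.415) = 0.2430, so ΔM = −14.47 kg and M = 263.55 − 14.47 = 249.08 kg.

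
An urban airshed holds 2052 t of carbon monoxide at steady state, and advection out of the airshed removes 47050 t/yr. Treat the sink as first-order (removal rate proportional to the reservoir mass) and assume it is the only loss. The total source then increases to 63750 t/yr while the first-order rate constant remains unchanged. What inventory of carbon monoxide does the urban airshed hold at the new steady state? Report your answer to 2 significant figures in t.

2800 t

Rate constant k = F/M = 47050 / 2052 = 22.93 yr⁻¹.
At the new steady state, source = k·M_new ⇒ M_new = 63750 / 22.93 = 2780 t.
(Equivalently M_new = M × F_new/F_old = 2052 × 63750/47050.)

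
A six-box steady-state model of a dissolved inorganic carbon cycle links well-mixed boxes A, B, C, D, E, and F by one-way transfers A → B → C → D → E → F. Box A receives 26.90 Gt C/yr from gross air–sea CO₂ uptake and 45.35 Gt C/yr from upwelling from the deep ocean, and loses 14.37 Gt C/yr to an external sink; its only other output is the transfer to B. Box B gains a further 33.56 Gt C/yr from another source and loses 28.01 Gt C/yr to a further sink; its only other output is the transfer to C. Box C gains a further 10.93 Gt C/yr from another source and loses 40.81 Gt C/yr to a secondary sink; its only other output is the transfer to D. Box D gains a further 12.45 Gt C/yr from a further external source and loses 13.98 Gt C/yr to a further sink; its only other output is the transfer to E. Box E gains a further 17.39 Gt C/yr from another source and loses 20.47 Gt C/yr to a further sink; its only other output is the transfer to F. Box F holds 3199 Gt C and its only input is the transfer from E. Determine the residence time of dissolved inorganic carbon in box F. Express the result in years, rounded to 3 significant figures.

Box A: F(A→B) = (26.90 + 45.35) − 14.37 = 57.880 Gt C/yr.
Box B: F(B→C) = (57.880 + 33.56) − 28.01 = 63.430 Gt C/yr.
Box C: F(C→D) = (63.430 + 10.93) − 40.81 = 33.550 Gt C/yr.
Box D: F(D→E) = (33.550 + 12.45) − 13.98 = 32.020 Gt C/yr.
Box E: F(E→F) = (32.020 + 17.39) − 20.47 = 28.940 Gt C/yr.
Box F throughput = its input = 28.940 Gt C/yr; τ = 3199 / 28.940 = 110.5 yr.

111 yr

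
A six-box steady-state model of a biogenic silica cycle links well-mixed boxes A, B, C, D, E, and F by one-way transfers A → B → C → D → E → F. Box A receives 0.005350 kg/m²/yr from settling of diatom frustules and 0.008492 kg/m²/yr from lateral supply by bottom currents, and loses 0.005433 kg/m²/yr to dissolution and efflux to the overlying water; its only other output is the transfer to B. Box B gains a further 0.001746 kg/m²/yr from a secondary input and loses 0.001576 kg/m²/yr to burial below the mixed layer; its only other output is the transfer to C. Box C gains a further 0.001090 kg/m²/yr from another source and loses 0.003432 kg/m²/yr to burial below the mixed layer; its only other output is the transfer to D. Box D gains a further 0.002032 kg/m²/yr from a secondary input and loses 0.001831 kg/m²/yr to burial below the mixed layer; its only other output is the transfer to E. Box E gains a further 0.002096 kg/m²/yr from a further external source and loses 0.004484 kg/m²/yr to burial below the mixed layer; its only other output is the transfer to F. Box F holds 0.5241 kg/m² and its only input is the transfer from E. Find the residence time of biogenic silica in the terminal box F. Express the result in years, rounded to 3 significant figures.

129 yr

Box A: F(A→B) = (0.005350 + 0.008492) − 0.005433 = 0.0084090 kg/m²/yr.
Box B: F(B→C) = (0.0084090 + 0.001746) − 0.001576 = 0.0085790 kg/m²/yr.
Box C: F(C→D) = (0.0085790 + 0.001090) − 0.003432 = 0.0062370 kg/m²/yr.
Box D: F(D→E) = (0.0062370 + 0.002032) − 0.001831 = 0.0064380 kg/m²/yr.
Box E: F(E→F) = (0.0064380 + 0.002096) − 0.004484 = 0.0040500 kg/m²/yr.
Box F throughput = its input = 0.0040500 kg/m²/yr; τ = 0.5241 / 0.0040500 = 129.4 yr.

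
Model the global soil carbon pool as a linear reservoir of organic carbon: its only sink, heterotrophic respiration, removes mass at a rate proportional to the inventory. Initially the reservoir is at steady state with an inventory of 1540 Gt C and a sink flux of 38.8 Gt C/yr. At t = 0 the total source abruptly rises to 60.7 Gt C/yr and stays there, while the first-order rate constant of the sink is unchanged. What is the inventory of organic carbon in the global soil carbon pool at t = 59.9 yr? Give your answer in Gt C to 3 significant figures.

The sink rate constant is k = F₀/M₀ = 38.8/1540 = 0.02519 yr⁻¹.
Solving dM/dt = F₁ − kM with M(0) = M₀ gives M(t) = F₁/k + (M₀ − F₁/k)·e^(−kt).
F₁/k = 60.7/0.02519 = 2409.2 Gt C; kt = 0.02519 × 59.9 = 1.509, e^(−kt) = 0.2211.
M(59.9) = 2409.2 + (1540 − 2409.2) × 0.2211 = 2409.2 − 192.2 = 2217.0 Gt C.

2220 Gt C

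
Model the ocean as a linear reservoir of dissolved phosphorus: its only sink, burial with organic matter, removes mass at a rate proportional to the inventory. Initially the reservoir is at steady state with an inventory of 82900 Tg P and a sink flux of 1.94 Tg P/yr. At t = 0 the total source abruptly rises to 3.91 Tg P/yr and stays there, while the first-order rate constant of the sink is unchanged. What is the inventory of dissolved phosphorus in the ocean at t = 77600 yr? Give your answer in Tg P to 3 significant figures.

153000 Tg P

Residence time τ = M₀/F₀ = 42730 yr. The eventual steady state is M_∞ = M₀·(F₁/F₀) = 82900 × 3.91/1.94 = 167080 Tg P.
The anomaly ΔM(t) = M(t) − M_∞ decays as ΔM₀·e^(−t/τ) with ΔM₀ = 82900 − 167080 = −84180 Tg P.
At t = 77600 yr, e^(−t/τ) = e^(−1.816) = 0.1627, so ΔM = −13690 Tg P and M = 167080 − 13690 = 153390 Tg P.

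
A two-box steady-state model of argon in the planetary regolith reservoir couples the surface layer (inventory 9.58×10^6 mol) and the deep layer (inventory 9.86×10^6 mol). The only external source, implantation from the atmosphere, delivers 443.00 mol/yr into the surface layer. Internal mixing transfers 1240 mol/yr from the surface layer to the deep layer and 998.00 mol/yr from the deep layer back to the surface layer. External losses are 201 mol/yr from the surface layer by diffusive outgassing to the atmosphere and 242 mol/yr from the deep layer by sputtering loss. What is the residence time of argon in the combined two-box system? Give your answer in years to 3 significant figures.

Treat the two boxes together as one reservoir: the mixing fluxes between them are internal recycling, so τ = ΣM / Σ(external losses).
M_total = 9.58×10^6 + 9.86×10^6 = 1.9440×10^7 mol.
ΣF_external_out = 201 + 242 = 443.00 mol/yr.
τ = M_total / ΣF_ext = 1.9440×10^7 / 443.00 = 43880 yr.

43900 yr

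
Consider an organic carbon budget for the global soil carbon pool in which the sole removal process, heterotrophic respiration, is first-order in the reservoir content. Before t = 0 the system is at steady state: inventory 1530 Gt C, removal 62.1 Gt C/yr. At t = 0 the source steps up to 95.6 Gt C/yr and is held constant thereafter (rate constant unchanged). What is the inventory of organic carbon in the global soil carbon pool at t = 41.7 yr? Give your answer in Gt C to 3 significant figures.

Residence time τ = M₀/F₀ = 24.64 yr. The eventual steady state is M_∞ = M₀·(F₁/F₀) = 1530 × 95.6/62.1 = 2355.4 Gt C.
The anomaly ΔM(t) = M(t) − M_∞ decays as ΔM₀·e^(−t/τ) with ΔM₀ = 1530 − 2355.4 = −825.4 Gt C.
At t = 41.7 yr, e^(−t/τ) = e^(−1.693) = 0.1841, so ΔM = −151.9 Gt C and M = 2355.4 − 151.9 = 2203.5 Gt C.

2200 Gt C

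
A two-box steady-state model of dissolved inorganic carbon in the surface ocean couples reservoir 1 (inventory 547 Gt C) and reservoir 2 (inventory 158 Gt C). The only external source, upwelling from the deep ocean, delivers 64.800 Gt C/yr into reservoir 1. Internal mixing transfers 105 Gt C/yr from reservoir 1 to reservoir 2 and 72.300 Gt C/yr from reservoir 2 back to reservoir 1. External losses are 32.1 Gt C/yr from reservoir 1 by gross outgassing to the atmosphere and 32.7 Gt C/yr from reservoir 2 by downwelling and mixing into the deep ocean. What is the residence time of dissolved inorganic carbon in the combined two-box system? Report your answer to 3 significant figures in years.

10.9 yr

Treat the two boxes together as one reservoir: the mixing fluxes between them are internal recycling, so τ = ΣM / Σ(external losses).
M_total = 547 + 158 = 705.00 Gt C.
ΣF_external_out = 32.1 + 32.7 = 64.800 Gt C/yr.
τ = M_total / ΣF_ext = 705.00 / 64.800 = 10.88 yr.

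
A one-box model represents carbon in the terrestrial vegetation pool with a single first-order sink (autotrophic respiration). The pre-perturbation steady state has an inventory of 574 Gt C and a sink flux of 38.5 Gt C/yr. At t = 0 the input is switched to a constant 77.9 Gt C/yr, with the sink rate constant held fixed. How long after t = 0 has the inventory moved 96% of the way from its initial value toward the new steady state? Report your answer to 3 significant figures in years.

τ = M₀/F₀ = 574/38.5 = 14.91 yr.
The remaining gap fraction is e^(−t/τ); 96% covered ⇒ e^(−t/τ) = 0.0400.
t = −τ ln(0.0400) = 14.91 × 3.219 = 47.99 yr.

48.0 yr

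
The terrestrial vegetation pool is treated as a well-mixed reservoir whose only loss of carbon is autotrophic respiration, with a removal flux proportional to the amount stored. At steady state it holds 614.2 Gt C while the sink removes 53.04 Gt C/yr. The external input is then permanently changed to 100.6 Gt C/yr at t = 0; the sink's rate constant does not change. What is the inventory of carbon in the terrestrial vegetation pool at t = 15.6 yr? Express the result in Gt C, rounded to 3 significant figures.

The sink rate constant is k = F₀/M₀ = 53.04/614.2 = 0.08636 yr⁻¹.
Solving dM/dt = F₁ − kM with M(0) = M₀ gives M(t) = F₁/k + (M₀ − F₁/k)·e^(−kt).
F₁/k = 100.6/0.08636 = 1164.9 Gt C; kt = 0.08636 × 15.6 = 1.347, e^(−kt) = 0.2600.
M(15.6) = 1164.9 + (614.2 − 1164.9) × 0.2600 = 1164.9 − 143.2 = 1021.8 Gt C.

1020 Gt C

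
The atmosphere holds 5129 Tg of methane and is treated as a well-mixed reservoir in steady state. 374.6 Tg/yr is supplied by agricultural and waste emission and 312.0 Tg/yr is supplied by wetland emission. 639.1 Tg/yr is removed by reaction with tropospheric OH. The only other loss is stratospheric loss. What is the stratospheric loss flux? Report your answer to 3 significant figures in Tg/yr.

47.5 Tg/yr

At steady state ΣF_in = ΣF_out.
ΣF_in = 374.6 + 312.0 = 686.60 Tg/yr.
Stratospheric loss flux = ΣF_in − (639.1) = 686.60 − 639.1 = 47.50 Tg/yr.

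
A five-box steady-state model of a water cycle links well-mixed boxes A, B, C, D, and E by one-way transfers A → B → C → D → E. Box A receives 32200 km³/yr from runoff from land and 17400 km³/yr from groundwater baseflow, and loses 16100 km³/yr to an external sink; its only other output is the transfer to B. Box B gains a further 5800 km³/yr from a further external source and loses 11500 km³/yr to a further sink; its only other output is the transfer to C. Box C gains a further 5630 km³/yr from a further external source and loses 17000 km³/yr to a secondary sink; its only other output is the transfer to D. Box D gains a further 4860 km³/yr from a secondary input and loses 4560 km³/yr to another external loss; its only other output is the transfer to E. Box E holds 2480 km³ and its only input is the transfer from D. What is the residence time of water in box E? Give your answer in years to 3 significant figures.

Box A: F(A→B) = (32200 + 17400) − 16100 = 33500 km³/yr.
Box B: F(B→C) = (33500 + 5800) − 11500 = 27800 km³/yr.
Box C: F(C→D) = (27800 + 5630) − 17000 = 16430 km³/yr.
Box D: F(D→E) = (16430 + 4860) − 4560 = 16730 km³/yr.
Box E throughput = its input = 16730 km³/yr; τ = 2480 / 16730 = 0.1482 yr.

0.148 yr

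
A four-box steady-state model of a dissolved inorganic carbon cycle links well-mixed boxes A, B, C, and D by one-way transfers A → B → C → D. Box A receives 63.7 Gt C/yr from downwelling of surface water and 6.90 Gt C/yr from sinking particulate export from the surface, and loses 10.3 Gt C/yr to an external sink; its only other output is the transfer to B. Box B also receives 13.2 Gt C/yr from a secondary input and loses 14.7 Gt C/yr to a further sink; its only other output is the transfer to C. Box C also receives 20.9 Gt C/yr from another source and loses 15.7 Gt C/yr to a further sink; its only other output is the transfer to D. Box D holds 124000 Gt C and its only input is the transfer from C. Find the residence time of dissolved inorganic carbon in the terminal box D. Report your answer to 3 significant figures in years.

1940 yr

Box A: F(A→B) = (63.7 + 6.90) − 10.3 = 60.300 Gt C/yr.
Box B: F(B→C) = (60.300 + 13.2) − 14.7 = 58.800 Gt C/yr.
Box C: F(C→D) = (58.800 + 20.9) − 15.7 = 64.000 Gt C/yr.
Box D throughput = its input = 64.000 Gt C/yr; τ = 124000 / 64.000 = 1937 yr.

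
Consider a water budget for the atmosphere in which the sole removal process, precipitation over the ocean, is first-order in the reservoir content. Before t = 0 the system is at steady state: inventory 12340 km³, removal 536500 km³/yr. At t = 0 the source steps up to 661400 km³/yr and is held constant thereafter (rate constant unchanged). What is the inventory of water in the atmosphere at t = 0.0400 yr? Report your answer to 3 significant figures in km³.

τ = M₀/F₀ = 12340/536500 = 0.02300 yr; rate constant k = 1/τ.
New steady state M_∞ = F₁/k = F₁·τ = 661400 × 0.02300 = 15213 km³.
M(t) = M_∞ + (M₀ − M_∞)·e^(−t/τ); t/τ = 0.0400/0.02300 = 1.739, so e^(−t/τ) = 0.1757.
M(t) = 15213 − 2873 × 0.1757 = 14708 km³.

14700 km³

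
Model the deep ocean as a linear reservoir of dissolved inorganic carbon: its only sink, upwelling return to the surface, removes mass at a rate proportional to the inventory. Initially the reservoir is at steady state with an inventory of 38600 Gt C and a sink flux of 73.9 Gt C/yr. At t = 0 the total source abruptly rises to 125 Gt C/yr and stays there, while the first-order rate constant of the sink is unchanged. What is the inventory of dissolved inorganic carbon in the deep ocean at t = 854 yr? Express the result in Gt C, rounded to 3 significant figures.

The sink rate constant is k = F₀/M₀ = 73.9/38600 = 0.001915 yr⁻¹.
Solving dM/dt = F₁ − kM with M(0) = M₀ gives M(t) = F₁/k + (M₀ − F₁/k)·e^(−kt).
F₁/k = 125/0.001915 = 65291 Gt C; kt = 0.001915 × 854 = 1.635, e^(−kt) = 0.1950.
M(854) = 65291 + (38600 − 65291) × 0.1950 = 65291 − 5204 = 60087 Gt C.

60100 Gt C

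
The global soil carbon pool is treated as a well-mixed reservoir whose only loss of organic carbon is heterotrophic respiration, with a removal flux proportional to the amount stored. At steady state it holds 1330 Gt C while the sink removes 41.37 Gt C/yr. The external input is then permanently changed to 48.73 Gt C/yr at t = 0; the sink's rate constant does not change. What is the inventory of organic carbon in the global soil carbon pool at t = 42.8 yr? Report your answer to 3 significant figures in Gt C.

1500 Gt C

The sink rate constant is k = F₀/M₀ = 41.37/1330 = 0.03111 yr⁻¹.
Solving dM/dt = F₁ − kM with M(0) = M₀ gives M(t) = F₁/k + (M₀ − F₁/k)·e^(−kt).
F₁/k = 48.73/0.03111 = 1566.6 Gt C; kt = 0.03111 × 42.8 = 1.331, e^(−kt) = 0.2641.
M(42.8) = 1566.6 + (1330 − 1566.6) × 0.2641 = 1566.6 − 62.50 = 1504.1 Gt C.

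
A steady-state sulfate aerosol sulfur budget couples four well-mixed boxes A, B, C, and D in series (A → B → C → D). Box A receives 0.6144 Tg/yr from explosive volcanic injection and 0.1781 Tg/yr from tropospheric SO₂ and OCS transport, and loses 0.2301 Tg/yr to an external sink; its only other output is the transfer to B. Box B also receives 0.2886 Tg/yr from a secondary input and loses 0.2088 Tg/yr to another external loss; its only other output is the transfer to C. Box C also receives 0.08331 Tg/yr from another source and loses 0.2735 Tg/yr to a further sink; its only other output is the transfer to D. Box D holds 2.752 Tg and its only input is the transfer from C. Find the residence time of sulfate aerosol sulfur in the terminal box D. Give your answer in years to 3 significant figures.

6.09 yr

Box A: F(A→B) = (0.6144 + 0.1781) − 0.2301 = 0.56240 Tg/yr.
Box B: F(B→C) = (0.56240 + 0.2886) − 0.2088 = 0.64220 Tg/yr.
Box C: F(C→D) = (0.64220 + 0.08331) − 0.2735 = 0.45201 Tg/yr.
Box D throughput = its input = 0.45201 Tg/yr; τ = 2.752 / 0.45201 = 6.088 yr.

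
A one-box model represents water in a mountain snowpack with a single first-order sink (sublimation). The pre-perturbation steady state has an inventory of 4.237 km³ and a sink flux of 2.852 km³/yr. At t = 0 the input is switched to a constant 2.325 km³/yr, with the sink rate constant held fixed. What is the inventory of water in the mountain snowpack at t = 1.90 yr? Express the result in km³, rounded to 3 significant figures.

3.67 km³

τ = M₀/F₀ = 4.237/2.852 = 1.486 yr; rate constant k = 1/τ.
New steady state M_∞ = F₁/k = F₁·τ = 2.325 × 1.486 = 3.4541 km³.
M(t) = M_∞ + (M₀ − M_∞)·e^(−t/τ); t/τ = 1.90/1.486 = 1.279, so e^(−t/τ) = 0.2783.
M(t) = 3.4541 + 0.7829 × 0.2783 = 3.6720 km³.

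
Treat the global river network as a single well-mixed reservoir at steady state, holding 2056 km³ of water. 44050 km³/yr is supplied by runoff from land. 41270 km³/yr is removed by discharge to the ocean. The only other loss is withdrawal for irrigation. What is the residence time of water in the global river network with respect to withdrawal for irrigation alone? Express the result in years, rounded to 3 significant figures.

0.740 yr

At steady state ΣF_in = ΣF_out.
ΣF_in = 44050 km³/yr.
Withdrawal for irrigation flux = ΣF_in − (41270) = 44050 − 41270 = 2780 km³/yr.
τ = M / F = 2056 / 2780 = 0.7396 yr.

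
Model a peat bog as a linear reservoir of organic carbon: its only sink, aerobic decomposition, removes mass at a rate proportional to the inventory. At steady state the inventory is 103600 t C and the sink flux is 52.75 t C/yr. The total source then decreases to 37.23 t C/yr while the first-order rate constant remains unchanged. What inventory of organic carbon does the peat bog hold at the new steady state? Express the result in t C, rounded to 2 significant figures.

Rate constant k = F/M = 52.75 / 103600 = 0.0005092 yr⁻¹.
At the new steady state, source = k·M_new ⇒ M_new = 37.23 / 0.0005092 = 73120 t C.
(Equivalently M_new = M × F_new/F_old = 103600 × 37.23/52.75.)

73000 t C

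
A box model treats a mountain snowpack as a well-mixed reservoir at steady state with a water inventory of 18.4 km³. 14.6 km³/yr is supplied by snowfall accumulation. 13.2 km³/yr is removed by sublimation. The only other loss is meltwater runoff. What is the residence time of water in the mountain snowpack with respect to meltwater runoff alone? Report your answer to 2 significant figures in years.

13 yr

At steady state ΣF_in = ΣF_out.
ΣF_in = 14.600 km³/yr.
Meltwater runoff flux = ΣF_in − (13.2) = 14.600 − 13.20 = 1.400 km³/yr.
τ = M / F = 18.4 / 1.400 = 13.14 yr.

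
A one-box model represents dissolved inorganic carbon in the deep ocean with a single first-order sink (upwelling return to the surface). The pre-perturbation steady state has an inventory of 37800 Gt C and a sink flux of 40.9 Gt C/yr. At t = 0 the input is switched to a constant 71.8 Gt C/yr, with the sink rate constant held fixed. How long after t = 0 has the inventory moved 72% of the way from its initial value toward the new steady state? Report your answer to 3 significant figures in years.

τ = M₀/F₀ = 37800/40.9 = 924.2 yr.
The remaining gap fraction is e^(−t/τ); 72% covered ⇒ e^(−t/τ) = 0.280.
t = −τ ln(0.280) = 924.2 × 1.273 = 1176 yr.

1180 yr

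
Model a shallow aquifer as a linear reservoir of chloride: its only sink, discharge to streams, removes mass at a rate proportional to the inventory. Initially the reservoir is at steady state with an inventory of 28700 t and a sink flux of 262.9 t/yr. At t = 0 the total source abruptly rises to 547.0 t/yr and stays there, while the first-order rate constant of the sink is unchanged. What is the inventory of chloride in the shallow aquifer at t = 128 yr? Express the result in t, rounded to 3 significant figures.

The sink rate constant is k = F₀/M₀ = 262.9/28700 = 0.009160 yr⁻¹.
Solving dM/dt = F₁ − kM with M(0) = M₀ gives M(t) = F₁/k + (M₀ − F₁/k)·e^(−kt).
F₁/k = 547.0/0.009160 = 59714 t; kt = 0.009160 × 128 = 1.173, e^(−kt) = 0.3096.
M(128) = 59714 + (28700 − 59714) × 0.3096 = 59714 − 9602 = 50113 t.

50100 t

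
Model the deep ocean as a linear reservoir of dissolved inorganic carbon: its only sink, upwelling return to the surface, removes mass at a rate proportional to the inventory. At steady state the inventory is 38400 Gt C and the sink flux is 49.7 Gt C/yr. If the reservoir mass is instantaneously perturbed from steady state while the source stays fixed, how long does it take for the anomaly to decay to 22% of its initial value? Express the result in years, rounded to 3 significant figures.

For a linear reservoir the anomaly decays as exp(−t/τ) with τ = M/F = 38400/49.7 = 772.6 yr.
exp(−t/τ) = 0.22 ⇒ t = −τ ln(0.22) = 772.6 × 1.514 = 1170 yr.

1170 yr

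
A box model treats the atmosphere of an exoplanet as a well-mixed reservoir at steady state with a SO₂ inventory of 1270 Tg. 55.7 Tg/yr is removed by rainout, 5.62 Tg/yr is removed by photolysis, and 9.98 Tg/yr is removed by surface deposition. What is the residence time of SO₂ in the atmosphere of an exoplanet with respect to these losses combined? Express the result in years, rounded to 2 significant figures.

Total removal = 55.70 + 5.620 + 9.980 = 71.300 Tg/yr.
τ = M / ΣF_out = 1270 / 71.300 = 17.81 yr.

18 yr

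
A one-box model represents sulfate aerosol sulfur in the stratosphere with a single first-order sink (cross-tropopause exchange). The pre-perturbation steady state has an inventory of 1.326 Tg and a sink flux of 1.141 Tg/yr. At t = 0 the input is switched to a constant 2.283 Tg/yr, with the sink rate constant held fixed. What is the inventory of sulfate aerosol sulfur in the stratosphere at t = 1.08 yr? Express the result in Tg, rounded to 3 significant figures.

τ = M₀/F₀ = 1.326/1.141 = 1.162 yr; rate constant k = 1/τ.
New steady state M_∞ = F₁/k = F₁·τ = 2.283 × 1.162 = 2.6532 Tg.
M(t) = M_∞ + (M₀ − M_∞)·e^(−t/τ); t/τ = 1.08/1.162 = 0.9293, so e^(−t/τ) = 0.3948.
M(t) = 2.6532 − 1.327 × 0.3948 = 2.1292 Tg.

2.13 Tg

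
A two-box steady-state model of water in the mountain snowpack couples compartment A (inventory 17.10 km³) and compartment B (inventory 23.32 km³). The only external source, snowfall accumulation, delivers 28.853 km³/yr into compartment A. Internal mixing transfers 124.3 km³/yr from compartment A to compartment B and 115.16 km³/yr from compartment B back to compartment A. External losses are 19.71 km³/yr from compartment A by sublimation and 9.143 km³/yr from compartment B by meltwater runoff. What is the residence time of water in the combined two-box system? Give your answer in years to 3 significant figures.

1.40 yr

For the system as a whole, the A↔B exchange is internal and contributes nothing to the throughput; only the external sinks remove mass.
M_total = 17.10 + 23.32 = 40.420 km³.
ΣF_external_out = 19.71 + 9.143 = 28.853 km³/yr.
τ = M_total / ΣF_ext = 40.420 / 28.853 = 1.401 yr.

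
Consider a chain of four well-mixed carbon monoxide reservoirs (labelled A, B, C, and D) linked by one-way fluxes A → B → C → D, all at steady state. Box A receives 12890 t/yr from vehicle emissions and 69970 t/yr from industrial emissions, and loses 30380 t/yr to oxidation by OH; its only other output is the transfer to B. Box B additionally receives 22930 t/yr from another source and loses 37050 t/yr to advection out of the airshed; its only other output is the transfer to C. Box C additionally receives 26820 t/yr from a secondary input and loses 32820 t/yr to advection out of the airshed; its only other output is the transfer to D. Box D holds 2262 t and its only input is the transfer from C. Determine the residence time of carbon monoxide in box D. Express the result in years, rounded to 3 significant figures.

0.0699 yr

Box A: F(A→B) = (12890 + 69970) − 30380 = 52480 t/yr.
Box B: F(B→C) = (52480 + 22930) − 37050 = 38360 t/yr.
Box C: F(C→D) = (38360 + 26820) − 32820 = 32360 t/yr.
Box D throughput = its input = 32360 t/yr; τ = 2262 / 32360 = 0.06990 yr.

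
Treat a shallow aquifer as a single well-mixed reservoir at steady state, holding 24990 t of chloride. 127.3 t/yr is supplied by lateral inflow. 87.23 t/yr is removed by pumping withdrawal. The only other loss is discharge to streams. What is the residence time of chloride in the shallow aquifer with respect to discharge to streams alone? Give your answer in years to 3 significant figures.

624 yr

At steady state ΣF_in = ΣF_out.
ΣF_in = 127.30 t/yr.
Discharge to streams flux = ΣF_in − (87.23) = 127.30 − 87.23 = 40.07 t/yr.
τ = M / F = 24990 / 40.07 = 623.7 yr.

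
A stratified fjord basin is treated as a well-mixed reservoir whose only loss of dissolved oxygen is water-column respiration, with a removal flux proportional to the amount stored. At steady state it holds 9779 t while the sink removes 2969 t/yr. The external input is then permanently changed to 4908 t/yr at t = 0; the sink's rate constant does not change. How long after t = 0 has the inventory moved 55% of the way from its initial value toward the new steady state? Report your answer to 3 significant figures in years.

2.63 yr

τ = M₀/F₀ = 9779/2969 = 3.294 yr.
The remaining gap fraction is e^(−t/τ); 55% covered ⇒ e^(−t/τ) = 0.450.
t = −τ ln(0.450) = 3.294 × 0.7985 = 2.630 yr.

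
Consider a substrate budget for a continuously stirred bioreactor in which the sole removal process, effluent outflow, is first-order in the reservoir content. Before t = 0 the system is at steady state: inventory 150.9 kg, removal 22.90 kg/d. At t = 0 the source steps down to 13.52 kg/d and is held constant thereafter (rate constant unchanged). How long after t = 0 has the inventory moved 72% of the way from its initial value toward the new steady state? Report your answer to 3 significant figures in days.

τ = M₀/F₀ = 150.9/22.90 = 6.590 d.
The remaining gap fraction is e^(−t/τ); 72% covered ⇒ e^(−t/τ) = 0.280.
t = −τ ln(0.280) = 6.590 × 1.273 = 8.388 d.

8.39 d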